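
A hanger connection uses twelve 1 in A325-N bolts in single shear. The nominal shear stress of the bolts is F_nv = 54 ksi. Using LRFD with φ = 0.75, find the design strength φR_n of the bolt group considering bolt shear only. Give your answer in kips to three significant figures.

A_b = π × 1² / 4 = 0.7854 in².
R_n = F_nv · A_b · n · n_s = 54 × 0.7854 × 12 × 1 = 508.9 kips.
Design strength φR_n = 0.75 × 508.9 = 382 kips.

382 kips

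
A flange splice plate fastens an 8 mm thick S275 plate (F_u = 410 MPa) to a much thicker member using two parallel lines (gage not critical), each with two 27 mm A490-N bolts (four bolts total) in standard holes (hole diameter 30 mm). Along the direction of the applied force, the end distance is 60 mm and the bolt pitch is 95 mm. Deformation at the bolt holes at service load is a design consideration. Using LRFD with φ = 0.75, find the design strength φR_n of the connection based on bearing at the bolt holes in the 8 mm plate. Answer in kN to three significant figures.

584 kN

Per bolt r_n = 1.2 l_c t F_u ≤ 2.4 d t F_u; upper limit = 2.4 × 27 × 8 × 410 / 1000 = 212.5 kN.
Edge bolt: l_c = 60 − 30/2 = 45 mm → 1.2 × 45 × 8 × 410 / 1000 = 177.1 → r_n = 177.1 kN.
Interior bolts: l_c = 95 − 30 = 65 mm → 1.2 × 65 × 8 × 410 / 1000 = 255.8 → r_n = 212.5 kN.
R_n = 2 × 177.1 + 2 × 212.5 = 779.3 kN.
Design strength φR_n = 0.75 × 779.3 = 584 kN.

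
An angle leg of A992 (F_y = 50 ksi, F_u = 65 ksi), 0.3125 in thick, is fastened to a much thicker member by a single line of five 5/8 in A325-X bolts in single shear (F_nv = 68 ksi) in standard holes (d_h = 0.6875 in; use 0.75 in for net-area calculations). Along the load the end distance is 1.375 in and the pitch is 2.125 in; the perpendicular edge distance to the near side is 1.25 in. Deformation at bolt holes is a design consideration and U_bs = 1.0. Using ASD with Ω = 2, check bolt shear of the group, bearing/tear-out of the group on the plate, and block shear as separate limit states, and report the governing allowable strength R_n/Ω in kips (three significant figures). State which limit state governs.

48.5 kips (block shear governs)

Bolt shear: A_b = π·0.625²/4 = 0.3068 in²; R_n = 68 × 0.3068 × 5 × 1 = 104.3 kips → 104.3 / 2 = 52.2 kips.
Bearing: edge l_c = 1.031, r_n = 25.14 kips; interior l_c = 1.438, r_n = 30.47 kips; R_n = 25.14 + 4·30.47 = 147 kips → 73.5 kips.
Block shear: A_gv = 3.086, A_nv = 2.031, A_nt = 0.2734 in²; R_n = min(0.6F_uA_nv, 0.6F_yA_gv) + U_bs·F_u·A_nt = 96.99 kips → 48.5 kips.
Block shear governs: 48.5 kips.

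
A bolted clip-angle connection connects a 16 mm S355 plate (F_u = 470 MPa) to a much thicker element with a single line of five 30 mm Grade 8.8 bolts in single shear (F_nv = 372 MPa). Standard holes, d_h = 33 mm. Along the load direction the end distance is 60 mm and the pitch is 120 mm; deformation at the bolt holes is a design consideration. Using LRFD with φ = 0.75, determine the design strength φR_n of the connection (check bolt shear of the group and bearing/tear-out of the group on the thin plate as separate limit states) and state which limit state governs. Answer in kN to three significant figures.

986 kN (bolt shear governs)

Bolt shear: A_b = π·30²/4 = 706.9 mm²; R_n = 372 × 706.9 × 5 × 1 / 1000 = 1315 kN → 0.75 × 1315 = 986 kN.
Bearing (1.2 l_c t F_u ≤ 2.4 d t F_u): upper limit = 2.4·30·16·470 / 1000 = 541.4 kN.
  Edge l_c = 60 − 33/2 = 43.5 → r_n = 392.5 kN; interior l_c = 120 − 33 = 87 → r_n = 541.4 kN.
  R_n,bearing = 1·392.5 + 4·541.4 = 2558 kN → 0.75 × 2558 = 1920 kN.
Bolt shear governs: 986 kN.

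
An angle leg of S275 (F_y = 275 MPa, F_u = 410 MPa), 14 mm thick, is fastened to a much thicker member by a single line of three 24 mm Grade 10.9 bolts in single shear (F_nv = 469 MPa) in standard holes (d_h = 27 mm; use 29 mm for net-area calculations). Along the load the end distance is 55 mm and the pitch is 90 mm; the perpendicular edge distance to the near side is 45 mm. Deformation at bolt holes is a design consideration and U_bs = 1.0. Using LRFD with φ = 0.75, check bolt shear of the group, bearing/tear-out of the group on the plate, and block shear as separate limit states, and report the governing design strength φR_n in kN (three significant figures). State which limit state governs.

Bolt shear: A_b = π·24²/4 = 452.4 mm²; R_n = 469 × 452.4 × 3 × 1 / 1000 = 636.5 kN → 0.75 × 636.5 = 477 kN.
Bearing: edge l_c = 41.5, r_n = 285.9 kN; interior l_c = 63, r_n = 330.6 kN; R_n = 285.9 + 2·330.6 = 947.1 kN → 710 kN.
Block shear: A_gv = 3290, A_nv = 2275, A_nt = 427 mm²; R_n = min(0.6F_uA_nv, 0.6F_yA_gv) + U_bs·F_u·A_nt = 717.9 kN → 538 kN.
Bolt shear governs: 477 kN.

477 kN (bolt shear governs)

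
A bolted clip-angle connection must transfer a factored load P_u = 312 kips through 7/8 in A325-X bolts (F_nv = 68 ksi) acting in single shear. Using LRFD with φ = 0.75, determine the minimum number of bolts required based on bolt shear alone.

11 bolts

A_b = π·0.875²/4 = 0.6013 in².
Per-bolt design strength φR_n = 0.75 × 68 × 0.6013 × 1 = 30.67 kips.
n ≥ 312 / 30.67 = 10.17 → use 11 bolts.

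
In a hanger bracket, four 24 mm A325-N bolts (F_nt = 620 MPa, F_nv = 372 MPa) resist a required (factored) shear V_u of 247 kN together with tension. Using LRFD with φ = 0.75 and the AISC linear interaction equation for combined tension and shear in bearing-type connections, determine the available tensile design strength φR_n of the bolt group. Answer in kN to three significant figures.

682 kN

A_b = π·24²/4 = 452.4 mm²; f_rv = 247 × 1000 / (4 × 452.4) = 136.5 MPa.
F'_nt = 1.3 F_nt − (F_nt / φF_nv) f_rv = 1.3·620 − (620/(0.75·372))·136.5 = 502.7 MPa, capped at F_nt → F'_nt = 502.7 MPa.
R_n = F'_nt · A_b · n = 502.7 × 452.4 × 4 / 1000 = 909.6 kN.
Design strength φR_n = 0.75 × 909.6 = 682 kN.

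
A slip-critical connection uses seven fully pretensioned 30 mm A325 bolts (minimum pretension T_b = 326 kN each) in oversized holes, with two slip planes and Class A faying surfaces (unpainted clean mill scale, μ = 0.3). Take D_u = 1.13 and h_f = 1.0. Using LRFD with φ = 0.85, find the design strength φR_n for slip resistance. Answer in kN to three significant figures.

R_n = μ · D_u · h_f · T_b · n_s · n_b = 0.3 × 1.13 × 1.0 × 326 × 2 × 7 = 1547 kN.
Design strength φR_n = 0.85 × 1547 = 1320 kN.

1320 kN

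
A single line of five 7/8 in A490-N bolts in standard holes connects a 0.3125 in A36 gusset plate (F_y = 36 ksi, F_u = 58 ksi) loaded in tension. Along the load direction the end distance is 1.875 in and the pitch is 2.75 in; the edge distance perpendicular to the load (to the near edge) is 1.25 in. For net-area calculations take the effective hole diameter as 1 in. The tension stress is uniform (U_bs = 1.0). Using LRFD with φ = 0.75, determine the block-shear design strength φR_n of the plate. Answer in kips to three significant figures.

Shear plane L_v = 1.875 + 4·2.75 = 12.88 in; A_gv = 12.88 × 0.3125 = 4.023 in².
A_nv = (12.88 − 4.5·1) × 0.3125 = 2.617 in².
A_nt = (1.25 − 0.5·1) × 0.3125 = 0.2344 in².
0.6 F_u A_nv = 91.08 kips; 0.6 F_y A_gv = 86.91 kips → shear yielding governs the shear term.
R_n = 86.91 + 1.0 × 58 × 0.2344 = 100.5 kips.
Design strength φR_n = 0.75 × 100.5 = 75.4 kips.

75.4 kips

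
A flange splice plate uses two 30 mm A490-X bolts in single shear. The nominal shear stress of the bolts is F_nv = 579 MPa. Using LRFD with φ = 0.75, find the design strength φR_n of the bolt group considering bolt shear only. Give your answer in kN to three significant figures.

614 kN

A_b = π × 30² / 4 = 706.9 mm².
R_n = F_nv · A_b · n · n_s = 579 × 706.9 × 2 × 1 / 1000 = 818.5 kN.
Design strength φR_n = 0.75 × 818.5 = 614 kN.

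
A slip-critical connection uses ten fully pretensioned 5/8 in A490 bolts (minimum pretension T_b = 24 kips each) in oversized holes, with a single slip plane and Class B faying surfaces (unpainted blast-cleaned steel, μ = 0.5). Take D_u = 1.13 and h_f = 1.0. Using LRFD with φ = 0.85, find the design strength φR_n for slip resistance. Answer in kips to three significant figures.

115 kips

R_n = μ · D_u · h_f · T_b · n_s · n_b = 0.5 × 1.13 × 1.0 × 24 × 1 × 10 = 135.6 kips.
Design strength φR_n = 0.85 × 135.6 = 115 kips.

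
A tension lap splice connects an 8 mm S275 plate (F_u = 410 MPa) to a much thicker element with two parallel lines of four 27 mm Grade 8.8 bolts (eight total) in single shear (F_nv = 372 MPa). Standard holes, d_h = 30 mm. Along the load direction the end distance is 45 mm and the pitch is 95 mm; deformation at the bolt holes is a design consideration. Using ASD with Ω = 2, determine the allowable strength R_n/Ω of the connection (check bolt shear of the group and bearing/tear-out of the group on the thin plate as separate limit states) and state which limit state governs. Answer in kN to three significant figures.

Bolt shear: A_b = π·27²/4 = 572.6 mm²; R_n = 372 × 572.6 × 8 × 1 / 1000 = 1704 kN → 1704 / 2 = 852 kN.
Bearing (1.2 l_c t F_u ≤ 2.4 d t F_u): upper limit = 2.4·27·8·410 / 1000 = 212.5 kN.
  Edge l_c = 45 − 30/2 = 30 → r_n = 118.1 kN; interior l_c = 95 − 30 = 65 → r_n = 212.5 kN.
  R_n,bearing = 2·118.1 + 6·212.5 = 1511 kN → 1511 / 2 = 756 kN.
Bearing governs: 756 kN.

756 kN (bearing governs)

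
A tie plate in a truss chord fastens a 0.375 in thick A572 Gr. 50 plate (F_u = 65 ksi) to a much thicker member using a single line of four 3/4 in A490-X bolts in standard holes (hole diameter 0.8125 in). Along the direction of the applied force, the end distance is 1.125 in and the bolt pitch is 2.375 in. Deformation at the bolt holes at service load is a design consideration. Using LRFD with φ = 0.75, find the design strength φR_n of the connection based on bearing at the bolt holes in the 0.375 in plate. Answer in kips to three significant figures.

114 kips

Per bolt r_n = 1.2 l_c t F_u ≤ 2.4 d t F_u; upper limit = 2.4 × 0.75 × 0.375 × 65 = 43.87 kips.
Edge bolt: l_c = 1.125 − 0.8125/2 = 0.7188 in → 1.2 × 0.7188 × 0.375 × 65 = 21.02 → r_n = 21.02 kips.
Interior bolts: l_c = 2.375 − 0.8125 = 1.562 in → 1.2 × 1.562 × 0.375 × 65 = 45.7 → r_n = 43.87 kips.
R_n = 1 × 21.02 + 3 × 43.87 = 152.6 kips.
Design strength φR_n = 0.75 × 152.6 = 114 kips.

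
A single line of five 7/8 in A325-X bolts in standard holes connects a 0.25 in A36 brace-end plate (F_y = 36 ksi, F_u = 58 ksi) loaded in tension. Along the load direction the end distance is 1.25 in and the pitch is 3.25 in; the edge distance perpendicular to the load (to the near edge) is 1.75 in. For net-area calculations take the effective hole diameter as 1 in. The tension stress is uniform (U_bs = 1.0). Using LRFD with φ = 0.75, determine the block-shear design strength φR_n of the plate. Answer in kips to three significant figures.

Shear plane L_v = 1.25 + 4·3.25 = 14.25 in; A_gv = 14.25 × 0.25 = 3.562 in².
A_nv = (14.25 − 4.5·1) × 0.25 = 2.438 in².
A_nt = (1.75 − 0.5·1) × 0.25 = 0.3125 in².
0.6 F_u A_nv = 84.82 kips; 0.6 F_y A_gv = 76.95 kips → shear yielding governs the shear term.
R_n = 76.95 + 1.0 × 58 × 0.3125 = 95.07 kips.
Design strength φR_n = 0.75 × 95.07 = 71.3 kips.

71.3 kips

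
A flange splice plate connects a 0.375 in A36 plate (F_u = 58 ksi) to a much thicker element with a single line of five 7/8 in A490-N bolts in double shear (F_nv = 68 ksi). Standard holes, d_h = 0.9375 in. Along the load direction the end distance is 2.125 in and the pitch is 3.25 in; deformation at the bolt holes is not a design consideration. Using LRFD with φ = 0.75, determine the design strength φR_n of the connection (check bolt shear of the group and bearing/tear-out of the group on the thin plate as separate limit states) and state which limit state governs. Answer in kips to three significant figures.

212 kips (bearing governs)

Bolt shear: A_b = π·0.875²/4 = 0.6013 in²; R_n = 68 × 0.6013 × 5 × 2 = 408.9 kips → 0.75 × 408.9 = 307 kips.
Bearing (1.5 l_c t F_u ≤ 3.0 d t F_u): upper limit = 3.0·0.875·0.375·58 = 57.09 kips.
  Edge l_c = 2.125 − 0.9375/2 = 1.656 → r_n = 54.04 kips; interior l_c = 3.25 − 0.9375 = 2.312 → r_n = 57.09 kips.
  R_n,bearing = 1·54.04 + 4·57.09 = 282.4 kips → 0.75 × 282.4 = 212 kips.
Bearing governs: 212 kips.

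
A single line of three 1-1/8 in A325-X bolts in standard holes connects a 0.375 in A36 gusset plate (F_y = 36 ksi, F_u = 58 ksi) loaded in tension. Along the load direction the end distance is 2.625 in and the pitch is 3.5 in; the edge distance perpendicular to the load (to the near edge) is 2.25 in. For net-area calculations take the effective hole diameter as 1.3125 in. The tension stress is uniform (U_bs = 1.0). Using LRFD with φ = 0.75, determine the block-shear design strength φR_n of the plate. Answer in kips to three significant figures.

Shear plane L_v = 2.625 + 2·3.5 = 9.625 in; A_gv = 9.625 × 0.375 = 3.609 in².
A_nv = (9.625 − 2.5·1.3125) × 0.375 = 2.379 in².
A_nt = (2.25 − 0.5·1.3125) × 0.375 = 0.5977 in².
0.6 F_u A_nv = 82.79 kips; 0.6 F_y A_gv = 77.96 kips → shear yielding governs the shear term.
R_n = 77.96 + 1.0 × 58 × 0.5977 = 112.6 kips.
Design strength φR_n = 0.75 × 112.6 = 84.5 kips.

84.5 kips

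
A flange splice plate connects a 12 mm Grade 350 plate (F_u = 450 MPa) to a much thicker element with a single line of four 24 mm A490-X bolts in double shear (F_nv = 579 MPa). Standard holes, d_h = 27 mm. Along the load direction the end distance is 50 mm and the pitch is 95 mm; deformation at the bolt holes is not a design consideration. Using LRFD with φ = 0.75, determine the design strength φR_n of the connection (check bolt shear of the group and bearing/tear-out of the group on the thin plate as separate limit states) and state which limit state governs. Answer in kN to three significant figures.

1100 kN (bearing governs)

Bolt shear: A_b = π·24²/4 = 452.4 mm²; R_n = 579 × 452.4 × 4 × 2 / 1000 = 2095 kN → 0.75 × 2095 = 1570 kN.
Bearing (1.5 l_c t F_u ≤ 3.0 d t F_u): upper limit = 3.0·24·12·450 / 1000 = 388.8 kN.
  Edge l_c = 50 − 27/2 = 36.5 → r_n = 295.7 kN; interior l_c = 95 − 27 = 68 → r_n = 388.8 kN.
  R_n,bearing = 1·295.7 + 3·388.8 = 1462 kN → 0.75 × 1462 = 1100 kN.
Bearing governs: 1100 kN.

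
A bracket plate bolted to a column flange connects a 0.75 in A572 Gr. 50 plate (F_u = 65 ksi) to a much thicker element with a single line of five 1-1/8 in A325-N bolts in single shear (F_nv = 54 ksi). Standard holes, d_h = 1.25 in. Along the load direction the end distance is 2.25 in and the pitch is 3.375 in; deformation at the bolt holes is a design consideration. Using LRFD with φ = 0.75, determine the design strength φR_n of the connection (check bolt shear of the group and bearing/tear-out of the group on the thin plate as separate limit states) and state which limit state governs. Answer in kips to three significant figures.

201 kips (bolt shear governs)

Bolt shear: A_b = π·1.125²/4 = 0.994 in²; R_n = 54 × 0.994 × 5 × 1 = 268.4 kips → 0.75 × 268.4 = 201 kips.
Bearing (1.2 l_c t F_u ≤ 2.4 d t F_u): upper limit = 2.4·1.125·0.75·65 = 131.6 kips.
  Edge l_c = 2.25 − 1.25/2 = 1.625 → r_n = 95.06 kips; interior l_c = 3.375 − 1.25 = 2.125 → r_n = 124.3 kips.
  R_n,bearing = 1·95.06 + 4·124.3 = 592.3 kips → 0.75 × 592.3 = 444 kips.
Bolt shear governs: 201 kips.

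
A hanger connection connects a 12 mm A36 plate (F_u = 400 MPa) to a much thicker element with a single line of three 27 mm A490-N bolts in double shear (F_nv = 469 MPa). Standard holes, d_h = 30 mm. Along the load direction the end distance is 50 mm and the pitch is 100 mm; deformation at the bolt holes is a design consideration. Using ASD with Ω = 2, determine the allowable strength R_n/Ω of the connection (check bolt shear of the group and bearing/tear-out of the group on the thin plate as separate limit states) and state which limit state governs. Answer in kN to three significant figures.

412 kN (bearing governs)

Bolt shear: A_b = π·27²/4 = 572.6 mm²; R_n = 469 × 572.6 × 3 × 2 / 1000 = 1611 kN → 1611 / 2 = 806 kN.
Bearing (1.2 l_c t F_u ≤ 2.4 d t F_u): upper limit = 2.4·27·12·400 / 1000 = 311 kN.
  Edge l_c = 50 − 30/2 = 35 → r_n = 201.6 kN; interior l_c = 100 − 30 = 70 → r_n = 311 kN.
  R_n,bearing = 1·201.6 + 2·311 = 823.7 kN → 823.7 / 2 = 412 kN.
Bearing governs: 412 kN.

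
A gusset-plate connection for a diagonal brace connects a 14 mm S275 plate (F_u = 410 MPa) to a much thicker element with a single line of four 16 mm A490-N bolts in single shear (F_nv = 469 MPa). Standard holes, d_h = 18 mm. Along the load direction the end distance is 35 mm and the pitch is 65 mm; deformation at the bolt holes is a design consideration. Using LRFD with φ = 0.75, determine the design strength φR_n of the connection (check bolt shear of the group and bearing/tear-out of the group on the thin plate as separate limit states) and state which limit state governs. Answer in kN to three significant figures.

283 kN (bolt shear governs)

Bolt shear: A_b = π·16²/4 = 201.1 mm²; R_n = 469 × 201.1 × 4 × 1 / 1000 = 377.2 kN → 0.75 × 377.2 = 283 kN.
Bearing (1.2 l_c t F_u ≤ 2.4 d t F_u): upper limit = 2.4·16·14·410 / 1000 = 220.4 kN.
  Edge l_c = 35 − 18/2 = 26 → r_n = 179.1 kN; interior l_c = 65 − 18 = 47 → r_n = 220.4 kN.
  R_n,bearing = 1·179.1 + 3·220.4 = 840.3 kN → 0.75 × 840.3 = 630 kN.
Bolt shear governs: 283 kN.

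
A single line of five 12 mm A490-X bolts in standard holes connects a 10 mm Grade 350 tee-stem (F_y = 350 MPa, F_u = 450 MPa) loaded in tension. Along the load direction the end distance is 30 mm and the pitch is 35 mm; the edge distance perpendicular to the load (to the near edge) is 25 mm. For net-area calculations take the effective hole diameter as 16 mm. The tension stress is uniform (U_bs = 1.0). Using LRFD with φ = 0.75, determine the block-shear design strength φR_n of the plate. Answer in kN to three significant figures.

256 kN

Shear plane L_v = 30 + 4·35 = 170 mm; A_gv = 170 × 10 = 1700 mm².
A_nv = (170 − 4.5·16) × 10 = 980 mm².
A_nt = (25 − 0.5·16) × 10 = 170 mm².
0.6 F_u A_nv = 264.6 kN; 0.6 F_y A_gv = 357 kN → shear rupture governs the shear term.
R_n = 264.6 + 1.0 × 450 × 170 / 1000 = 341.1 kN.
Design strength φR_n = 0.75 × 341.1 = 256 kN.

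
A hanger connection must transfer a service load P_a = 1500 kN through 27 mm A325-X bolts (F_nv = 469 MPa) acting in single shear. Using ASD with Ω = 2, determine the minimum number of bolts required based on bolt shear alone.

12 bolts

A_b = π·27²/4 = 572.6 mm².
Per-bolt allowable strength R_n/Ω = 469 × 572.6 × 1 / 1000 / 2 = 134.3 kN.
n ≥ 1500 / 134.3 = 11.17 → use 12 bolts.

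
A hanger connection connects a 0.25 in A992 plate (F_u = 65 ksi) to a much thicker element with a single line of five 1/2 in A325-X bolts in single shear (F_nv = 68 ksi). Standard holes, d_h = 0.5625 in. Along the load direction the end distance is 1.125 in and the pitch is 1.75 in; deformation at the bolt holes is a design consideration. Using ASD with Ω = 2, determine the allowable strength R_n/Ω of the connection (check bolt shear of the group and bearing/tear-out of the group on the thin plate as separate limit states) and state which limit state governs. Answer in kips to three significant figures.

33.4 kips (bolt shear governs)

Bolt shear: A_b = π·0.5²/4 = 0.1963 in²; R_n = 68 × 0.1963 × 5 × 1 = 66.76 kips → 66.76 / 2 = 33.4 kips.
Bearing (1.2 l_c t F_u ≤ 2.4 d t F_u): upper limit = 2.4·0.5·0.25·65 = 19.5 kips.
  Edge l_c = 1.125 − 0.5625/2 = 0.8438 → r_n = 16.45 kips; interior l_c = 1.75 − 0.5625 = 1.188 → r_n = 19.5 kips.
  R_n,bearing = 1·16.45 + 4·19.5 = 94.45 kips → 94.45 / 2 = 47.2 kips.
Bolt shear governs: 33.4 kips.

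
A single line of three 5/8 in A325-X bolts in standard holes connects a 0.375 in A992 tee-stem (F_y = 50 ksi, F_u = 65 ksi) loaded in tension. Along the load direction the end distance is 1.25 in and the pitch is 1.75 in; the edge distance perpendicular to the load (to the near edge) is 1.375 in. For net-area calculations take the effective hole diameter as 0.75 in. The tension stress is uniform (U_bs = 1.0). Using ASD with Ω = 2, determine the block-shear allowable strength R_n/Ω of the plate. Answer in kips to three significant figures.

Shear plane L_v = 1.25 + 2·1.75 = 4.75 in; A_gv = 4.75 × 0.375 = 1.781 in².
A_nv = (4.75 − 2.5·0.75) × 0.375 = 1.078 in².
A_nt = (1.375 − 0.5·0.75) × 0.375 = 0.375 in².
0.6 F_u A_nv = 42.05 kips; 0.6 F_y A_gv = 53.44 kips → shear rupture governs the shear term.
R_n = 42.05 + 1.0 × 65 × 0.375 = 66.42 kips.
Allowable strength R_n/Ω = 66.42 / 2 = 33.2 kips.

33.2 kips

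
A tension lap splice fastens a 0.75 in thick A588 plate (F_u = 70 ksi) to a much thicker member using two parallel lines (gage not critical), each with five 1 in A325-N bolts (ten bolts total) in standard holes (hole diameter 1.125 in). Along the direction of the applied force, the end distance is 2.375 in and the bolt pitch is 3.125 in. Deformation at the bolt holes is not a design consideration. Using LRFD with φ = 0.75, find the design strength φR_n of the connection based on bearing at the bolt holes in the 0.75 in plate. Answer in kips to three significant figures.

Per bolt r_n = 1.5 l_c t F_u ≤ 3.0 d t F_u; upper limit = 3.0 × 1 × 0.75 × 70 = 157.5 kips.
Edge bolt: l_c = 2.375 − 1.125/2 = 1.812 in → 1.5 × 1.812 × 0.75 × 70 = 142.7 → r_n = 142.7 kips.
Interior bolts: l_c = 3.125 − 1.125 = 2 in → 1.5 × 2 × 0.75 × 70 = 157.5 → r_n = 157.5 kips.
R_n = 2 × 142.7 + 8 × 157.5 = 1545 kips.
Design strength φR_n = 0.75 × 1545 = 1160 kips.

1160 kips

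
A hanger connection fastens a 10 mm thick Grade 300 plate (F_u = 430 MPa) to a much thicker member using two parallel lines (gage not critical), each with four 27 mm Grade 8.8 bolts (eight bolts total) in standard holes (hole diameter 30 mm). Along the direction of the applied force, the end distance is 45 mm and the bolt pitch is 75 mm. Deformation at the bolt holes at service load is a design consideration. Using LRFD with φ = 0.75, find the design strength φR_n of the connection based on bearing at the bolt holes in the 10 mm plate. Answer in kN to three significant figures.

Per bolt r_n = 1.2 l_c t F_u ≤ 2.4 d t F_u; upper limit = 2.4 × 27 × 10 × 430 / 1000 = 278.6 kN.
Edge bolt: l_c = 45 − 30/2 = 30 mm → 1.2 × 30 × 10 × 430 / 1000 = 154.8 → r_n = 154.8 kN.
Interior bolts: l_c = 75 − 30 = 45 mm → 1.2 × 45 × 10 × 430 / 1000 = 232.2 → r_n = 232.2 kN.
R_n = 2 × 154.8 + 6 × 232.2 = 1703 kN.
Design strength φR_n = 0.75 × 1703 = 1280 kN.

1280 kN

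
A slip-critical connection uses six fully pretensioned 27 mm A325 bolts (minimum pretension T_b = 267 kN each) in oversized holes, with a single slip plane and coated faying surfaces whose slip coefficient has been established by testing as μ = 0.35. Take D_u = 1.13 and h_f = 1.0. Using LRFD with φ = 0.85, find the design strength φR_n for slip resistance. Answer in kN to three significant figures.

R_n = μ · D_u · h_f · T_b · n_s · n_b = 0.35 × 1.13 × 1.0 × 267 × 1 × 6 = 633.6 kN.
Design strength φR_n = 0.85 × 633.6 = 539 kN.

539 kN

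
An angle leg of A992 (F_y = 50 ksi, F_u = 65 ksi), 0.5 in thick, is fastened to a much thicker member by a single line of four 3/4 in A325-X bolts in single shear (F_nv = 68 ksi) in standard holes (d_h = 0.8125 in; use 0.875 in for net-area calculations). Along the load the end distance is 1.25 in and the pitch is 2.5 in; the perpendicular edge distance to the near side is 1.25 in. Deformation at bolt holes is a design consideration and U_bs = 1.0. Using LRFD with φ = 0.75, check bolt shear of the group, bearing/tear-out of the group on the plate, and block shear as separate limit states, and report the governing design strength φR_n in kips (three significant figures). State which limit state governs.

90.1 kips (bolt shear governs)

Bolt shear: A_b = π·0.75²/4 = 0.4418 in²; R_n = 68 × 0.4418 × 4 × 1 = 120.2 kips → 0.75 × 120.2 = 90.1 kips.
Bearing: edge l_c = 0.8438, r_n = 32.91 kips; interior l_c = 1.688, r_n = 58.5 kips; R_n = 32.91 + 3·58.5 = 208.4 kips → 156 kips.
Block shear: A_gv = 4.375, A_nv = 2.844, A_nt = 0.4062 in²; R_n = min(0.6F_uA_nv, 0.6F_yA_gv) + U_bs·F_u·A_nt = 137.3 kips → 103 kips.
Bolt shear governs: 90.1 kips.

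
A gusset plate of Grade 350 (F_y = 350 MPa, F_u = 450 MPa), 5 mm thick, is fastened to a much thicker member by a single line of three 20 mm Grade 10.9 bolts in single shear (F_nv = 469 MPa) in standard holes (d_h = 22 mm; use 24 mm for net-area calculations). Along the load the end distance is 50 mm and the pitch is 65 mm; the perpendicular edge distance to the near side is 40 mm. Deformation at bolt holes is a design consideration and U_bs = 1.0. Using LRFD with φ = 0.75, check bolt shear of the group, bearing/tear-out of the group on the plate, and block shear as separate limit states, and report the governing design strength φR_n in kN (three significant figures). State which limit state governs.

Bolt shear: A_b = π·20²/4 = 314.2 mm²; R_n = 469 × 314.2 × 3 × 1 / 1000 = 442 kN → 0.75 × 442 = 332 kN.
Bearing: edge l_c = 39, r_n = 105.3 kN; interior l_c = 43, r_n = 108 kN; R_n = 105.3 + 2·108 = 321.3 kN → 241 kN.
Block shear: A_gv = 900, A_nv = 600, A_nt = 140 mm²; R_n = min(0.6F_uA_nv, 0.6F_yA_gv) + U_bs·F_u·A_nt = 225 kN → 169 kN.
Block shear governs: 169 kN.

169 kN (block shear governs)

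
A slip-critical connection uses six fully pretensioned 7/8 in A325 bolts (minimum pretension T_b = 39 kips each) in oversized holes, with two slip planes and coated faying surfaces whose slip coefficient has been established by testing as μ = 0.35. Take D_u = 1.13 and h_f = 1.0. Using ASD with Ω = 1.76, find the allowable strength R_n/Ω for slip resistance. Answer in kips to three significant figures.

R_n = μ · D_u · h_f · T_b · n_s · n_b = 0.35 × 1.13 × 1.0 × 39 × 2 × 6 = 185.1 kips.
Allowable strength R_n/Ω = 185.1 / 1.76 = 105 kips.

105 kips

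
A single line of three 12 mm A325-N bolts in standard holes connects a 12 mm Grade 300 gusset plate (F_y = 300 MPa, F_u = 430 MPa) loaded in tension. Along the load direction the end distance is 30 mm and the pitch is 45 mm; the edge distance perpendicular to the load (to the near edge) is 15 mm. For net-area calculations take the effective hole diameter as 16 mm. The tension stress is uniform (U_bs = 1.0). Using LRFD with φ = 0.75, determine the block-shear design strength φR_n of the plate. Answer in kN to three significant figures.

Shear plane L_v = 30 + 2·45 = 120 mm; A_gv = 120 × 12 = 1440 mm².
A_nv = (120 − 2.5·16) × 12 = 960 mm².
A_nt = (15 − 0.5·16) × 12 = 84 mm².
0.6 F_u A_nv = 247.7 kN; 0.6 F_y A_gv = 259.2 kN → shear rupture governs the shear term.
R_n = 247.7 + 1.0 × 430 × 84 / 1000 = 283.8 kN.
Design strength φR_n = 0.75 × 283.8 = 213 kN.

213 kN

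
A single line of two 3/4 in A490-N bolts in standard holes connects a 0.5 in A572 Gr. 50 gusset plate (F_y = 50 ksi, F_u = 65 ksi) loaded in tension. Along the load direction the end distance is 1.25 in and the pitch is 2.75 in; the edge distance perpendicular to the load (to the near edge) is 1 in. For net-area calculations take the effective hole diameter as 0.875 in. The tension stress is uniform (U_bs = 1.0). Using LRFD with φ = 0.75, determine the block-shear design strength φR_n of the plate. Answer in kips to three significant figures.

Shear plane L_v = 1.25 + 1·2.75 = 4 in; A_gv = 4 × 0.5 = 2 in².
A_nv = (4 − 1.5·0.875) × 0.5 = 1.344 in².
A_nt = (1 − 0.5·0.875) × 0.5 = 0.2812 in².
0.6 F_u A_nv = 52.41 kips; 0.6 F_y A_gv = 60 kips → shear rupture governs the shear term.
R_n = 52.41 + 1.0 × 65 × 0.2812 = 70.69 kips.
Design strength φR_n = 0.75 × 70.69 = 53 kips.

53 kips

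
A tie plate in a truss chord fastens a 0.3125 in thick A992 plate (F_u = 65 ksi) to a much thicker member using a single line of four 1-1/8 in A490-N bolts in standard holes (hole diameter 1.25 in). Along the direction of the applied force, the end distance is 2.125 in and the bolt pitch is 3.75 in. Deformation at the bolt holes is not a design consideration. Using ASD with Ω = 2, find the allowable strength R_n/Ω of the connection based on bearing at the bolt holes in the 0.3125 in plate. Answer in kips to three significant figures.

126 kips

Per bolt r_n = 1.5 l_c t F_u ≤ 3.0 d t F_u; upper limit = 3.0 × 1.125 × 0.3125 × 65 = 68.55 kips.
Edge bolt: l_c = 2.125 − 1.25/2 = 1.5 in → 1.5 × 1.5 × 0.3125 × 65 = 45.7 → r_n = 45.7 kips.
Interior bolts: l_c = 3.75 − 1.25 = 2.5 in → 1.5 × 2.5 × 0.3125 × 65 = 76.17 → r_n = 68.55 kips.
R_n = 1 × 45.7 + 3 × 68.55 = 251.4 kips.
Allowable strength R_n/Ω = 251.4 / 2 = 126 kips.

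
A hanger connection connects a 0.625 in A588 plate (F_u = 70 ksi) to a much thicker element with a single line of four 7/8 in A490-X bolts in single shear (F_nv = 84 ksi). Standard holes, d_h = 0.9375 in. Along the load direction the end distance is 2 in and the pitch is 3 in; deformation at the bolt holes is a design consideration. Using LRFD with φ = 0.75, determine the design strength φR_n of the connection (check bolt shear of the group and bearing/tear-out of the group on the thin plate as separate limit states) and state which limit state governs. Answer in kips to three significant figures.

152 kips (bolt shear governs)

Bolt shear: A_b = π·0.875²/4 = 0.6013 in²; R_n = 84 × 0.6013 × 4 × 1 = 202 kips → 0.75 × 202 = 152 kips.
Bearing (1.2 l_c t F_u ≤ 2.4 d t F_u): upper limit = 2.4·0.875·0.625·70 = 91.88 kips.
  Edge l_c = 2 − 0.9375/2 = 1.531 → r_n = 80.39 kips; interior l_c = 3 − 0.9375 = 2.062 → r_n = 91.88 kips.
  R_n,bearing = 1·80.39 + 3·91.88 = 356 kips → 0.75 × 356 = 267 kips.
Bolt shear governs: 152 kips.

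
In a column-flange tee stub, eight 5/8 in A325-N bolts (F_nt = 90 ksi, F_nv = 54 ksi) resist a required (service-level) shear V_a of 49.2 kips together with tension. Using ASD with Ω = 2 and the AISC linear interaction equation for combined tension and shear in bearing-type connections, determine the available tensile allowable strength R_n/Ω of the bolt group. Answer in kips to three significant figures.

61.6 kips

A_b = π·0.625²/4 = 0.3068 in²; f_rv = 49.2 / (8 × 0.3068) = 20.05 ksi.
F'_nt = 1.3 F_nt − (Ω F_nt / F_nv) f_rv = 1.3·90 − (2·90/54)·20.05 = 50.18 ksi, capped at F_nt → F'_nt = 50.18 ksi.
R_n = F'_nt · A_b · n = 50.18 × 0.3068 × 8 = 123.2 kips.
Allowable strength R_n/Ω = 123.2 / 2 = 61.6 kips.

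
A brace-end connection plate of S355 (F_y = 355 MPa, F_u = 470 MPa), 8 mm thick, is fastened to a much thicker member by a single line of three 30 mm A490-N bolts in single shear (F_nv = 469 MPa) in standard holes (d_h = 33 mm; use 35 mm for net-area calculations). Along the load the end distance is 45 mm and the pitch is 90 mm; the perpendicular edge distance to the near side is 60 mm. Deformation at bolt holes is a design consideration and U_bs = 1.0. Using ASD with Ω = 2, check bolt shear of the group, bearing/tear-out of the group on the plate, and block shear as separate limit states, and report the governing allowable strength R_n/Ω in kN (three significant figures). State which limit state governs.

235 kN (block shear governs)

Bolt shear: A_b = π·30²/4 = 706.9 mm²; R_n = 469 × 706.9 × 3 × 1 / 1000 = 994.5 kN → 994.5 / 2 = 497 kN.
Bearing: edge l_c = 28.5, r_n = 128.6 kN; interior l_c = 57, r_n = 257.2 kN; R_n = 128.6 + 2·257.2 = 643 kN → 321 kN.
Block shear: A_gv = 1800, A_nv = 1100, A_nt = 340 mm²; R_n = min(0.6F_uA_nv, 0.6F_yA_gv) + U_bs·F_u·A_nt = 470 kN → 235 kN.
Block shear governs: 235 kN.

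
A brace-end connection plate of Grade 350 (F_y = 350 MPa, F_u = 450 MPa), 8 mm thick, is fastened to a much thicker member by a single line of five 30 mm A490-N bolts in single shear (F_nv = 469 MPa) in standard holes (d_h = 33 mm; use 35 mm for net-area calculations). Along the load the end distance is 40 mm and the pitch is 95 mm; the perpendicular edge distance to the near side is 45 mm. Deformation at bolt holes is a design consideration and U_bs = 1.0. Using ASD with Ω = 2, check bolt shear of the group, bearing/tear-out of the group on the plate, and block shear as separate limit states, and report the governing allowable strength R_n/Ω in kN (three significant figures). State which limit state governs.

Bolt shear: A_b = π·30²/4 = 706.9 mm²; R_n = 469 × 706.9 × 5 × 1 / 1000 = 1658 kN → 1658 / 2 = 829 kN.
Bearing: edge l_c = 23.5, r_n = 101.5 kN; interior l_c = 62, r_n = 259.2 kN; R_n = 101.5 + 4·259.2 = 1138 kN → 569 kN.
Block shear: A_gv = 3360, A_nv = 2100, A_nt = 220 mm²; R_n = min(0.6F_uA_nv, 0.6F_yA_gv) + U_bs·F_u·A_nt = 666 kN → 333 kN.
Block shear governs: 333 kN.

333 kN (block shear governs)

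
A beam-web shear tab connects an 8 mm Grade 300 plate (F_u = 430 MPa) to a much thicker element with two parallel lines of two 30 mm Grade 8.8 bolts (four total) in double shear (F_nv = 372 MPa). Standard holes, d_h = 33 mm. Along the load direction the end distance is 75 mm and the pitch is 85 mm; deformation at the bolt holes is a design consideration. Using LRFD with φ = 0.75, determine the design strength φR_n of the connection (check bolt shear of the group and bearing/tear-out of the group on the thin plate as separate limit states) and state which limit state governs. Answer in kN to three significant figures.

684 kN (bearing governs)

Bolt shear: A_b = π·30²/4 = 706.9 mm²; R_n = 372 × 706.9 × 4 × 2 / 1000 = 2104 kN → 0.75 × 2104 = 1580 kN.
Bearing (1.2 l_c t F_u ≤ 2.4 d t F_u): upper limit = 2.4·30·8·430 / 1000 = 247.7 kN.
  Edge l_c = 75 − 33/2 = 58.5 → r_n = 241.5 kN; interior l_c = 85 − 33 = 52 → r_n = 214.7 kN.
  R_n,bearing = 2·241.5 + 2·214.7 = 912.3 kN → 0.75 × 912.3 = 684 kN.
Bearing governs: 684 kN.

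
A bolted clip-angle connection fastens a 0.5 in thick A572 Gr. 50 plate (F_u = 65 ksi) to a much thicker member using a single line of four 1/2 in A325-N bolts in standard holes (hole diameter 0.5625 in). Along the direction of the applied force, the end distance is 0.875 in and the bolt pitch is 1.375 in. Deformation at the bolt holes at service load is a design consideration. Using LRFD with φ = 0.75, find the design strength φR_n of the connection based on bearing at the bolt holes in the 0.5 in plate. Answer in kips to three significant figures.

88.7 kips

Per bolt r_n = 1.2 l_c t F_u ≤ 2.4 d t F_u; upper limit = 2.4 × 0.5 × 0.5 × 65 = 39 kips.
Edge bolt: l_c = 0.875 − 0.5625/2 = 0.5938 in → 1.2 × 0.5938 × 0.5 × 65 = 23.16 → r_n = 23.16 kips.
Interior bolts: l_c = 1.375 − 0.5625 = 0.8125 in → 1.2 × 0.8125 × 0.5 × 65 = 31.69 → r_n = 31.69 kips.
R_n = 1 × 23.16 + 3 × 31.69 = 118.2 kips.
Design strength φR_n = 0.75 × 118.2 = 88.7 kips.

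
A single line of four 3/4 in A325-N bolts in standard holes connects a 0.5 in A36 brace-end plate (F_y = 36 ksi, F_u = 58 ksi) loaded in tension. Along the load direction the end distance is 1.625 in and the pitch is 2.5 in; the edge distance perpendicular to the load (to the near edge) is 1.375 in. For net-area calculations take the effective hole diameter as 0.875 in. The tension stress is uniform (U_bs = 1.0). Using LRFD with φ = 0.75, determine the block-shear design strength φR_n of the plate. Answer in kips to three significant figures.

Shear plane L_v = 1.625 + 3·2.5 = 9.125 in; A_gv = 9.125 × 0.5 = 4.562 in².
A_nv = (9.125 − 3.5·0.875) × 0.5 = 3.031 in².
A_nt = (1.375 − 0.5·0.875) × 0.5 = 0.4688 in².
0.6 F_u A_nv = 105.5 kips; 0.6 F_y A_gv = 98.55 kips → shear yielding governs the shear term.
R_n = 98.55 + 1.0 × 58 × 0.4688 = 125.7 kips.
Design strength φR_n = 0.75 × 125.7 = 94.3 kips.

94.3 kips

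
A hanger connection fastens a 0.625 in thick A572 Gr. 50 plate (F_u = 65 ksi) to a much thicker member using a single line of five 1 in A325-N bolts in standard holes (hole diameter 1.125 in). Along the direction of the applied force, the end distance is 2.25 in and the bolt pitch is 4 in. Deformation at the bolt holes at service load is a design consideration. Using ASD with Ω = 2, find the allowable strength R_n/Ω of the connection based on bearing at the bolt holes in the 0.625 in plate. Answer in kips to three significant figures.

236 kips

Per bolt r_n = 1.2 l_c t F_u ≤ 2.4 d t F_u; upper limit = 2.4 × 1 × 0.625 × 65 = 97.5 kips.
Edge bolt: l_c = 2.25 − 1.125/2 = 1.688 in → 1.2 × 1.688 × 0.625 × 65 = 82.27 → r_n = 82.27 kips.
Interior bolts: l_c = 4 − 1.125 = 2.875 in → 1.2 × 2.875 × 0.625 × 65 = 140.2 → r_n = 97.5 kips.
R_n = 1 × 82.27 + 4 × 97.5 = 472.3 kips.
Allowable strength R_n/Ω = 472.3 / 2 = 236 kips.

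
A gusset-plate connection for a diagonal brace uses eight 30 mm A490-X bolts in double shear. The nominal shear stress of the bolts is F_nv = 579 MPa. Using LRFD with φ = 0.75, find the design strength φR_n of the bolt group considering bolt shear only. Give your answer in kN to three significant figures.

A_b = π × 30² / 4 = 706.9 mm².
R_n = F_nv · A_b · n · n_s = 579 × 706.9 × 8 × 2 / 1000 = 6548 kN.
Design strength φR_n = 0.75 × 6548 = 4910 kN.

4910 kN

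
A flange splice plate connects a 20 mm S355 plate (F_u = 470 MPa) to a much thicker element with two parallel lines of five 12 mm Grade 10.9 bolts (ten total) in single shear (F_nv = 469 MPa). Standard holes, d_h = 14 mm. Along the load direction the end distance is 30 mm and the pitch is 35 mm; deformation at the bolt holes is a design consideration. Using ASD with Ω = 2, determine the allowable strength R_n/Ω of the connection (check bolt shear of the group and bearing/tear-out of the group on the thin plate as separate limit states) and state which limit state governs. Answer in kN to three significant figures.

265 kN (bolt shear governs)

Bolt shear: A_b = π·12²/4 = 113.1 mm²; R_n = 469 × 113.1 × 10 × 1 / 1000 = 530.4 kN → 530.4 / 2 = 265 kN.
Bearing (1.2 l_c t F_u ≤ 2.4 d t F_u): upper limit = 2.4·12·20·470 / 1000 = 270.7 kN.
  Edge l_c = 30 − 14/2 = 23 → r_n = 259.4 kN; interior l_c = 35 − 14 = 21 → r_n = 236.9 kN.
  R_n,bearing = 2·259.4 + 8·236.9 = 2414 kN → 2414 / 2 = 1210 kN.
Bolt shear governs: 265 kN.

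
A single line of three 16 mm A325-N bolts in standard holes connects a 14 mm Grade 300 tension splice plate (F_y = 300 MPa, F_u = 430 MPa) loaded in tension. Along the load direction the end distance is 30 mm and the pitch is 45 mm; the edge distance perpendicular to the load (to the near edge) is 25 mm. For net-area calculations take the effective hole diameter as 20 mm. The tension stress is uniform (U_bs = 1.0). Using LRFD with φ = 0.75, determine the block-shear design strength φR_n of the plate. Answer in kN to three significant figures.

Shear plane L_v = 30 + 2·45 = 120 mm; A_gv = 120 × 14 = 1680 mm².
A_nv = (120 − 2.5·20) × 14 = 980 mm².
A_nt = (25 − 0.5·20) × 14 = 210 mm².
0.6 F_u A_nv = 252.8 kN; 0.6 F_y A_gv = 302.4 kN → shear rupture governs the shear term.
R_n = 252.8 + 1.0 × 430 × 210 / 1000 = 343.1 kN.
Design strength φR_n = 0.75 × 343.1 = 257 kN.

257 kN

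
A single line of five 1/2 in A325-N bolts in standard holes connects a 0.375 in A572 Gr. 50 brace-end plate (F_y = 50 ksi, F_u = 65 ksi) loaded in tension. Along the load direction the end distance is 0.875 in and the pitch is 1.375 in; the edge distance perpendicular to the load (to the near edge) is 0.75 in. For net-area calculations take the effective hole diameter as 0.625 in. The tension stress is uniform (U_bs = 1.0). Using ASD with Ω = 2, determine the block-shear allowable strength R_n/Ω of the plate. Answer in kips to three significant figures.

31.4 kips

Shear plane L_v = 0.875 + 4·1.375 = 6.375 in; A_gv = 6.375 × 0.375 = 2.391 in².
A_nv = (6.375 − 4.5·0.625) × 0.375 = 1.336 in².
A_nt = (0.75 − 0.5·0.625) × 0.375 = 0.1641 in².
0.6 F_u A_nv = 52.1 kips; 0.6 F_y A_gv = 71.72 kips → shear rupture governs the shear term.
R_n = 52.1 + 1.0 × 65 × 0.1641 = 62.77 kips.
Allowable strength R_n/Ω = 62.77 / 2 = 31.4 kips.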